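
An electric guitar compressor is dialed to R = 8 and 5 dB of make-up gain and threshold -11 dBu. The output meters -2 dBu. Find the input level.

Before make-up, the level was -2 − 5 = -7 dBu.
Post-compression overshoot = -7 − (-11) = 4 dB.
Undo the ratio: input overshoot = 4 × 8 = 32 dB, giving input = 21 dBu.

21 dBu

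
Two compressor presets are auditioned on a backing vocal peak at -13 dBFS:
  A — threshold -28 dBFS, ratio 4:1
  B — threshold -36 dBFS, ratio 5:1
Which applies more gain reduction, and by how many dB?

B, by 7.15 dB

A: GR = 15 − 15/4 = 11.25 dB.
B: GR = 23 − 23/5 = 18.4 dB.
B applies 7.15 dB more gain reduction.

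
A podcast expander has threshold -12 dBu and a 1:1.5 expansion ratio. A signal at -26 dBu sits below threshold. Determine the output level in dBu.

The input is 14 dB below the -12 dBu threshold.
A 1:1.5 expander multiplies undershoot by 1.5: 14 × 1.5 = 21 dB below threshold.
Output = -12 − 21 = -33 dBu.

-33 dBu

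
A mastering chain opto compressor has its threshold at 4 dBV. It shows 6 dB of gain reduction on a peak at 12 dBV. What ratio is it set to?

4:1

Input overshoot = 12 − 4 = 8 dB.
Output overshoot = 8 − 6 = 2 dB.
Ratio = input overshoot / output overshoot = 8 / 2 = 4.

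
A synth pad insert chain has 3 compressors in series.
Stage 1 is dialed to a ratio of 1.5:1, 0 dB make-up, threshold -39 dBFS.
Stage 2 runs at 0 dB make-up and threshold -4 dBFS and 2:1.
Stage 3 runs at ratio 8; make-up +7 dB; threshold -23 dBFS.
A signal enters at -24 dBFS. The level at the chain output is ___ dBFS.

Stage 1: 15 dB above -39 dBFS, reduced 1.5:1 to 10 dB above → -29 dBFS.
Stage 2: below threshold (-29 ≤ -4); passes unchanged; output -29 dBFS.
Stage 3: -29 dBFS ≤ -23 dBFS, so stage 3 doesn't engage; make-up brings it to -22 dBFS.

-22 dBFS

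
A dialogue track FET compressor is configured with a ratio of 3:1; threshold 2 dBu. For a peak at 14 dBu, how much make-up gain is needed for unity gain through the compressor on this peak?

8 dB

Without make-up, output = threshold + overshoot/3 = 2 + 4 = 6 dBu.
Gap to target: 8 dB.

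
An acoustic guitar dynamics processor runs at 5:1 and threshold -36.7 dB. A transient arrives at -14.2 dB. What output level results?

-14.2 dB sits 22.5 dB over threshold.
At 5:1 the overshoot is divided by 5, leaving 4.5 dB above threshold.
Output = -36.7 + 4.5 = -32.2 dB.

-32.2 dB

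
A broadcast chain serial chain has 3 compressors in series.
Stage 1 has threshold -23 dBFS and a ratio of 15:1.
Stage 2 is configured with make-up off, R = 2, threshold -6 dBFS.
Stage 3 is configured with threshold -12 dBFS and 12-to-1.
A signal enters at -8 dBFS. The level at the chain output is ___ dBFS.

-22 dBFS

Stage 1: overshoot 15 dB → 15/15 = 1 dB → -22 dBFS.
Stage 2: below threshold (-22 ≤ -6); passes unchanged; output -22 dBFS.
Stage 3: -22 dBFS ≤ -12 dBFS, so stage 3 doesn't engage; output -22 dBFS.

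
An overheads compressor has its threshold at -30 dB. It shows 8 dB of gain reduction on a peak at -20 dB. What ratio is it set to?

Input overshoot = -20 − (-30) = 10 dB.
Output overshoot = 10 − 8 = 2 dB.
Ratio = input overshoot / output overshoot = 10 / 2 = 5.

5:1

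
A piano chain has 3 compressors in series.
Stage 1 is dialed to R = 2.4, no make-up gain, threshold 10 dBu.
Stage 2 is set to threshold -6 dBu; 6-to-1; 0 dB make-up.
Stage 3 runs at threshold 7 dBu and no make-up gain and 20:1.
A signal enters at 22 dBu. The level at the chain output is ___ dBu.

-2.5 dBu

Stage 1: 12 dB above 10 dBu, reduced 2.4:1 to 5 dB above → 15 dBu.
Stage 2: overshoot 21 dB → 21/6 = 3.5 dB → -2.5 dBu.
Stage 3: -2.5 dBu ≤ 7 dBu, so stage 3 doesn't engage; output -2.5 dBu.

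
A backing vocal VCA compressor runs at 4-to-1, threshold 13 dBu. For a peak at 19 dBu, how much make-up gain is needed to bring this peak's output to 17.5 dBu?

3 dB

The peak compresses to 13 + 6/4 = 14.5 dBu.
To reach 17.5 dBu requires 17.5 − 14.5 = 3 dB of make-up.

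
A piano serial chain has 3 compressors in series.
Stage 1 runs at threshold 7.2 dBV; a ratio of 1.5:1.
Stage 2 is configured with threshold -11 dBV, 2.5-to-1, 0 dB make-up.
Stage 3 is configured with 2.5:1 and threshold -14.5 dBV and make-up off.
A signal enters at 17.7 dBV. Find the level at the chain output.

Stage 1: overshoot 10.5 dB → 10.5/1.5 = 7 dB → 14.2 dBV.
Stage 2: 25.2 dB above -11 dBV, reduced 2.5:1 to 10.08 dB above → -0.92 dBV.
Stage 3: overshoot 13.58 dB → 13.58/2.5 = 5.432 dB → -9.068 dBV.

-9.068 dBV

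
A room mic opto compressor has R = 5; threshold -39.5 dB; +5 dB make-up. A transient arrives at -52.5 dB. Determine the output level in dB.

-52.5 dB is 13 dB below the -39.5 dB threshold, so no gain reduction is applied.
Make-up gain adds 5 dB: -52.5 + 5 = -47.5 dB.

-47.5 dB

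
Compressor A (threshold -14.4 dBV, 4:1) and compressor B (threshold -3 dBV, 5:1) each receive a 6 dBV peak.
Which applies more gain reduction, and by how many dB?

A: overshoot 20.4 dB → output overshoot 5.1 dB → GR 15.3 dB.
B: overshoot 9 dB → output overshoot 1.8 dB → GR 7.2 dB.
A applies 8.1 dB more gain reduction.

A, by 8.1 dB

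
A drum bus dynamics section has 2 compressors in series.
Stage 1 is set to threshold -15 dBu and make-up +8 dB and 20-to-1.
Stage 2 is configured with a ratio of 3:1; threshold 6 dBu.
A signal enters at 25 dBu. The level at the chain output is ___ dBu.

-5 dBu

Stage 1: overshoot 40 dB → 40/20 = 2 dB → -13 dBu; +8 dB make-up → -5 dBu.
Stage 2: -5 dBu is at or below the 6 dBu threshold — no compression; output -5 dBu.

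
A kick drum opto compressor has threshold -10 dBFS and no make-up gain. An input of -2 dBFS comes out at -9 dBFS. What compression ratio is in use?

Input overshoot = -2 − (-10) = 8 dB; output overshoot = -9 − (-10) = 1 dB.
Ratio = 8 / 1 = 8.

8:1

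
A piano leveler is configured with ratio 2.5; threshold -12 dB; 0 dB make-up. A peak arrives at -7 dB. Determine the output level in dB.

-10 dB

-7 dB sits 5 dB over threshold.
The 5 dB excess becomes 2 dB after 2.5:1 reduction.
That puts the output at -10 dB.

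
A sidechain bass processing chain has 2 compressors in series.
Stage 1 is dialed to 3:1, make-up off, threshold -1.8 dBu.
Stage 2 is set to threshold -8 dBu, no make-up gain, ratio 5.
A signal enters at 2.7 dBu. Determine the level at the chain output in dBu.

Stage 1: 2.7 dBu is 4.5 dB over -1.8 dBu; at 3:1 that becomes 1.5 dB over, giving -0.3 dBu.
Stage 2: 7.7 dB above -8 dBu, reduced 5:1 to 1.54 dB above → -6.46 dBu.

-6.46 dBu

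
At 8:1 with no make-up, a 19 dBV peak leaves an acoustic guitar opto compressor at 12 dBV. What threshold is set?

11 dBV

Gain reduction = 19 − 12 = 7 dB; output overshoot = GR / (R − 1) = 7 / 7 = 1 dB.
Threshold = output − output overshoot = 12 − 1 = 11 dBV.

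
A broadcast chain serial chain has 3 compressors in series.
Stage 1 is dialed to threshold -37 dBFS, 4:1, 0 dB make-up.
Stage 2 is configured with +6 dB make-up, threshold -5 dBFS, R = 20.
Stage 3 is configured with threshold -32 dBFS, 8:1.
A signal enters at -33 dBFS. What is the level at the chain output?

Stage 1: overshoot 4 dB → 4/4 = 1 dB → -36 dBFS.
Stage 2: -36 dBFS ≤ -5 dBFS, so stage 2 doesn't engage; make-up brings it to -30 dBFS.
Stage 3: overshoot 2 dB → 2/8 = 0.25 dB → -31.75 dBFS.

-31.75 dBFS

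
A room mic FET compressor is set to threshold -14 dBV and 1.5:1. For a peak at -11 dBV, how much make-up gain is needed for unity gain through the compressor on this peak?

Without make-up, output = threshold + overshoot/1.5 = -14 + 2 = -12 dBV.
Gap to target: 1 dB.

1 dB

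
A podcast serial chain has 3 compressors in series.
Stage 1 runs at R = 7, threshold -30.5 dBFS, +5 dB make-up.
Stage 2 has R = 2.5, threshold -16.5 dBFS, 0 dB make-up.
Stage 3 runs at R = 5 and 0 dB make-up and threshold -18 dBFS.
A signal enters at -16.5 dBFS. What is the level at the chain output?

-23.5 dBFS

Stage 1: overshoot 14 dB → 14/7 = 2 dB → -28.5 dBFS; +5 dB make-up → -23.5 dBFS.
Stage 2: below threshold (-23.5 ≤ -16.5); passes unchanged; output -23.5 dBFS.
Stage 3: -23.5 dBFS ≤ -18 dBFS, so stage 3 doesn't engage; output -23.5 dBFS.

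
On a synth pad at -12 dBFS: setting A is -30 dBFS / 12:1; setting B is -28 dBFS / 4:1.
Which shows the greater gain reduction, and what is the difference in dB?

A: GR = 18 − 18/12 = 16.5 dB.
B: GR = 16 − 16/4 = 12 dB.
Difference: 4.5 dB in favour of A.

A, by 4.5 dB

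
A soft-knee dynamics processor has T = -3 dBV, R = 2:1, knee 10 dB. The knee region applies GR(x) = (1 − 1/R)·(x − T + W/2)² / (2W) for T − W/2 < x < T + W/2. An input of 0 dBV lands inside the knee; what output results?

x − T + W/2 = 0 − (-3) + 5 = 8.
GR = (1 − 1/2) × 8² / 20 = 0.5 × 64 / 20 = 1.6 dB.
Output = 0 − 1.6 = -1.6 dBV.

-1.6 dBV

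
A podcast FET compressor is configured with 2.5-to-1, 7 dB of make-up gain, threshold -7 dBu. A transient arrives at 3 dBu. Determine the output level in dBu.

The input is 10 dB above the -7 dBu threshold.
2.5:1 compression reduces that to 10/2.5 = 4 dB over.
Output = -7 + 4 = -3 dBu; make-up adds 7 dB, giving 4 dBu.

4 dBu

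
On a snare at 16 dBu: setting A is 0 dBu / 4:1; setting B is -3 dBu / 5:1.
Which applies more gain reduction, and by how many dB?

A: 16 dB over, compressed to 4 dB over, so 12 dB of GR.
B: 19 dB over, compressed to 3.8 dB over, so 15.2 dB of GR.
B applies 3.2 dB more gain reduction.

B, by 3.2 dB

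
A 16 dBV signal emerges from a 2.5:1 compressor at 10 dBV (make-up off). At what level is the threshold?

Gain reduction = 16 − 10 = 6 dB; output overshoot = GR / (R − 1) = 6 / 1.5 = 4 dB.
Threshold = output − output overshoot = 10 − 4 = 6 dBV.

6 dBV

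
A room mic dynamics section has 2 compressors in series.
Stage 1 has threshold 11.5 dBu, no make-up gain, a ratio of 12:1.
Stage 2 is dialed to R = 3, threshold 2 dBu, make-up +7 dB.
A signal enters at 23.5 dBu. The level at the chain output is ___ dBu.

12.5 dBu

Stage 1: 23.5 dBu is 12 dB over 11.5 dBu; at 12:1 that becomes 1 dB over, giving 12.5 dBu.
Stage 2: 12.5 dBu is 10.5 dB over 2 dBu; at 3:1 that becomes 3.5 dB over, giving 5.5 dBu; +7 dB make-up → 12.5 dBu.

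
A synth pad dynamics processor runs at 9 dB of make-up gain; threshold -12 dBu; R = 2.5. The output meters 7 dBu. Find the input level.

13 dBu

Remove make-up: 7 − 9 = -2 dBu.
The compressed level sits -2 − (-12) = 10 dB over threshold.
Before 2.5:1 compression the overshoot was 10 × 2.5 = 25 dB, so input = -12 + 25 = 13 dBu.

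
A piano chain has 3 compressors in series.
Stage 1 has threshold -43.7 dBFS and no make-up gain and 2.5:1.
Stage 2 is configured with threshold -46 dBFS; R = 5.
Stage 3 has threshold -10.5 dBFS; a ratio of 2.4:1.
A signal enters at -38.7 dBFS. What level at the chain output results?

Stage 1: 5 dB above -43.7 dBFS, reduced 2.5:1 to 2 dB above → -41.7 dBFS.
Stage 2: -41.7 dBFS is 4.3 dB over -46 dBFS; at 5:1 that becomes 0.86 dB over, giving -45.14 dBFS.
Stage 3: -45.14 dBFS is at or below the -10.5 dBFS threshold — no compression; output -45.14 dBFS.

-45.14 dBFS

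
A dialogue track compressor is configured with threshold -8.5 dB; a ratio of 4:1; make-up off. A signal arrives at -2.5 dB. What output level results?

The input is 6 dB above the -8.5 dB threshold.
The 6 dB excess becomes 1.5 dB after 4:1 reduction.
That puts the output at -7 dB.

-7 dB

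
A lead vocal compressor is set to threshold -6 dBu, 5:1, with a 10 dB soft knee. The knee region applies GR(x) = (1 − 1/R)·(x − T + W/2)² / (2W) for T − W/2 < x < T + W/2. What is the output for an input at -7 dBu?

-7.64 dBu

x − T + W/2 = -7 − (-6) + 5 = 4.
GR = (1 − 1/5) × 4² / 20 = 0.8 × 16 / 20 = 0.64 dB.
Output = -7 − 0.64 = -7.64 dBu.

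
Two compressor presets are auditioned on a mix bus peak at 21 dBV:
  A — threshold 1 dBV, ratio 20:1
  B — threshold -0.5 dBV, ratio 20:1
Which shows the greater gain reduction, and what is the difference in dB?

B, by 1.425 dB

A: overshoot 20 dB → output overshoot 1 dB → GR 19 dB.
B: overshoot 21.5 dB → output overshoot 1.075 dB → GR 20.425 dB.
B reduces 1.425 dB more.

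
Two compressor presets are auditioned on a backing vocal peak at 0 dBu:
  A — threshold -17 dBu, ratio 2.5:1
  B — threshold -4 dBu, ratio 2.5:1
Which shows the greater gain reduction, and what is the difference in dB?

A, by 7.8 dB

A: overshoot 17 dB → output overshoot 6.8 dB → GR 10.2 dB.
B: overshoot 4 dB → output overshoot 1.6 dB → GR 2.4 dB.
A applies 7.8 dB more gain reduction.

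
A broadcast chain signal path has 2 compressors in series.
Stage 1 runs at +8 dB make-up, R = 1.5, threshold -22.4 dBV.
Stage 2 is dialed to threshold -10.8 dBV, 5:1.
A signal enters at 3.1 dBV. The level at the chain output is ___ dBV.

-8.12 dBV

Stage 1: overshoot 25.5 dB → 25.5/1.5 = 17 dB → -5.4 dBV; +8 dB make-up → 2.6 dBV.
Stage 2: 2.6 dBV is 13.4 dB over -10.8 dBV; at 5:1 that becomes 2.68 dB over, giving -8.12 dBV.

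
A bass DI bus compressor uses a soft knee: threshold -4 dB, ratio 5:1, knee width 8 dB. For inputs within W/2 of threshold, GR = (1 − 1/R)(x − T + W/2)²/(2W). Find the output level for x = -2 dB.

-3.8 dB

x − T + W/2 = -2 − (-4) + 4 = 6.
GR = (1 − 1/5) × 6² / 16 = 0.8 × 36 / 16 = 1.8 dB.
Output = -2 − 1.8 = -3.8 dB.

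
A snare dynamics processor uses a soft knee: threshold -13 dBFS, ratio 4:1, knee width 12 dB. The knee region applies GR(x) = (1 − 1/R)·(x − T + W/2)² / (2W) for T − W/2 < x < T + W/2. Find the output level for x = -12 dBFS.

-13.53125 dBFS

x − T + W/2 = -12 − (-13) + 6 = 7.
GR = (1 − 1/4) × 7² / 24 = 0.75 × 49 / 24 = 1.53125 dB.
Output = -12 − 1.53125 = -13.53125 dBFS.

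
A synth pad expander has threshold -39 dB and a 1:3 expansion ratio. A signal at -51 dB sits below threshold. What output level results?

-75 dB

Undershoot = (-39) − (-51) = 12 dB.
At 1:3, that expands to 36 dB under threshold.
Output = -39 − 36 = -75 dB.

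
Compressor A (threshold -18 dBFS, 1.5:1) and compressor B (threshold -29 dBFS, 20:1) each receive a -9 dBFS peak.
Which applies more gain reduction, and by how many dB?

B, by 16 dB

A: 9 dB over, compressed to 6 dB over, so 3 dB of GR.
B: 20 dB over, compressed to 1 dB over, so 19 dB of GR.
B applies 16 dB more gain reduction.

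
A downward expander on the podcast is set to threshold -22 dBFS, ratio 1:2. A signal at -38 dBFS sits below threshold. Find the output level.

The input is 16 dB below the -22 dBFS threshold.
A 1:2 expander multiplies undershoot by 2: 16 × 2 = 32 dB below threshold.
Output = -22 − 32 = -54 dBFS.

-54 dBFS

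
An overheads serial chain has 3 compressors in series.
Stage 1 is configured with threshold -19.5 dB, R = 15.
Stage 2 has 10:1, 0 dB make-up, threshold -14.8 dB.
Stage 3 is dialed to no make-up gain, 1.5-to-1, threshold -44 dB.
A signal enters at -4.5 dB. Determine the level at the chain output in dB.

Stage 1: -4.5 dB is 15 dB over -19.5 dB; at 15:1 that becomes 1 dB over, giving -18.5 dB.
Stage 2: below threshold (-18.5 ≤ -14.8); passes unchanged; output -18.5 dB.
Stage 3: 25.5 dB above -44 dB, reduced 1.5:1 to 17 dB above → -27 dB.

-27 dB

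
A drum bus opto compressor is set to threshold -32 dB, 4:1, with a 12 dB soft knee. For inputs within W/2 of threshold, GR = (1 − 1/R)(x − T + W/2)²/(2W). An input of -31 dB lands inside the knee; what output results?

x − T + W/2 = -31 − (-32) + 6 = 7.
GR = (1 − 1/4) × 7² / 24 = 0.75 × 49 / 24 = 1.53125 dB.
Output = -31 − 1.53125 = -32.53125 dB.

-32.53125 dB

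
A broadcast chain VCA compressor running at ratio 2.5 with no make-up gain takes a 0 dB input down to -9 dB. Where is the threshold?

-15 dB

Gain reduction = 0 − (-9) = 9 dB; output overshoot = GR / (R − 1) = 9 / 1.5 = 6 dB.
Threshold = output − output overshoot = -9 − 6 = -15 dB.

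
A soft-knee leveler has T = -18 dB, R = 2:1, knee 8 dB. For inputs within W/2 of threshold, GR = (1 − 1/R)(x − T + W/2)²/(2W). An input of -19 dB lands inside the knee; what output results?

x − T + W/2 = -19 − (-18) + 4 = 3.
GR = (1 − 1/2) × 3² / 16 = 0.5 × 9 / 16 = 0.28125 dB.
Output = -19 − 0.28125 = -19.28125 dB.

-19.28125 dB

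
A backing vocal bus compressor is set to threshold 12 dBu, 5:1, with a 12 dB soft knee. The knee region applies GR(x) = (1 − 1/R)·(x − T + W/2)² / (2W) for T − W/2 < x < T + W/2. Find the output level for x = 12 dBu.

x − T + W/2 = 12 − 12 + 6 = 6.
GR = (1 − 1/5) × 6² / 24 = 0.8 × 36 / 24 = 1.2 dB.
Output = 12 − 1.2 = 10.8 dBu.

10.8 dBu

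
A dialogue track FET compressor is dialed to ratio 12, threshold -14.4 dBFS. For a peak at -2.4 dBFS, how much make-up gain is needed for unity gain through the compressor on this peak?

11 dB

Overshoot 12 dB → 12/12 = 1 dB after compression, so the compressed level is -14.4 + 1 = -13.4 dBFS.
Make-up = target − compressed = -2.4 − (-13.4) = 11 dB.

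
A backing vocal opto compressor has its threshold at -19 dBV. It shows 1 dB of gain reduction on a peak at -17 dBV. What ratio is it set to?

Input overshoot = -17 − (-19) = 2 dB.
Output overshoot = 2 − 1 = 1 dB.
Ratio = input overshoot / output overshoot = 2 / 1 = 2.

2:1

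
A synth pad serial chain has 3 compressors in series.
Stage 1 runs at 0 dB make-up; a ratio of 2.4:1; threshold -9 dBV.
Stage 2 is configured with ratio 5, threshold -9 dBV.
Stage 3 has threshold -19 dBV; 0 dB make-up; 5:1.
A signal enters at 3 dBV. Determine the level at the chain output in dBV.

-16.8 dBV

Stage 1: 3 dBV is 12 dB over -9 dBV; at 2.4:1 that becomes 5 dB over, giving -4 dBV.
Stage 2: -4 dBV is 5 dB over -9 dBV; at 5:1 that becomes 1 dB over, giving -8 dBV.
Stage 3: 11 dB above -19 dBV, reduced 5:1 to 2.2 dB above → -16.8 dBV.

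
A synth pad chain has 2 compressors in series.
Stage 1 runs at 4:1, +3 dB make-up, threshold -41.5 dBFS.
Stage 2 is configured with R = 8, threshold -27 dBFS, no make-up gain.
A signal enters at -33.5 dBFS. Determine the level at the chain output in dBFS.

-36.5 dBFS

Stage 1: overshoot 8 dB → 8/4 = 2 dB → -39.5 dBFS; +3 dB make-up → -36.5 dBFS.
Stage 2: below threshold (-36.5 ≤ -27); passes unchanged; output -36.5 dBFS.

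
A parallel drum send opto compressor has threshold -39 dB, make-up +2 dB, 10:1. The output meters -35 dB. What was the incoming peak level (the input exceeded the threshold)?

Before make-up, the level was -35 − 2 = -37 dB.
Post-compression overshoot = -37 − (-39) = 2 dB.
Undo the ratio: input overshoot = 2 × 10 = 20 dB, giving input = -19 dB.

-19 dB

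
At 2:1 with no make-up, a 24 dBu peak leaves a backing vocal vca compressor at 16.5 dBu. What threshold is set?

9 dBu

Gain reduction = 24 − 16.5 = 7.5 dB; output overshoot = GR / (R − 1) = 7.5 / 1 = 7.5 dB.
Threshold = output − output overshoot = 16.5 − 7.5 = 9 dBu.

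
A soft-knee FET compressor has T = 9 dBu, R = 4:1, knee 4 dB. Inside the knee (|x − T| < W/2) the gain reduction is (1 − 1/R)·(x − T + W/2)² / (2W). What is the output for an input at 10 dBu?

9.15625 dBu

x − T + W/2 = 10 − 9 + 2 = 3.
GR = (1 − 1/4) × 3² / 8 = 0.75 × 9 / 8 = 0.84375 dB.
Output = 10 − 0.84375 = 9.15625 dBu.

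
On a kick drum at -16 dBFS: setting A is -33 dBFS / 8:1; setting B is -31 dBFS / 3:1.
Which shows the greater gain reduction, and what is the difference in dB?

A: GR = 17 − 17/8 = 14.875 dB.
B: GR = 15 − 15/3 = 10 dB.
A reduces 4.875 dB more.

A, by 4.875 dB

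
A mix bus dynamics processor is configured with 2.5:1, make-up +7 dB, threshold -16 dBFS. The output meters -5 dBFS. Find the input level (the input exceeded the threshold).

-6 dBFS

Before make-up, the level was -5 − 7 = -12 dBFS.
The compressed level sits -12 − (-16) = 4 dB over threshold.
Input overshoot = R × output overshoot = 10 dB → input = -16 + 10 = -6 dBFS.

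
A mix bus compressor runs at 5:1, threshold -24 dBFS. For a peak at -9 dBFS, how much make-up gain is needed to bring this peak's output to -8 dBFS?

The peak compresses to -24 + 15/5 = -21 dBFS.
To reach -8 dBFS requires -8 − (-21) = 13 dB of make-up.

13 dB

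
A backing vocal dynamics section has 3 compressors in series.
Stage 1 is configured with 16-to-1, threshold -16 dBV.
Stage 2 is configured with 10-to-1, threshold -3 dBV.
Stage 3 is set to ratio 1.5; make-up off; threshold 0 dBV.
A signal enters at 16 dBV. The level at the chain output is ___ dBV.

Stage 1: 16 dBV is 32 dB over -16 dBV; at 16:1 that becomes 2 dB over, giving -14 dBV.
Stage 2: -14 dBV is at or below the -3 dBV threshold — no compression; output -14 dBV.
Stage 3: -14 dBV ≤ 0 dBV, so stage 3 doesn't engage; output -14 dBV.

-14 dBV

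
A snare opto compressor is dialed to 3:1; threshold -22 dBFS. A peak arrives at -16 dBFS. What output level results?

The input is 6 dB above the -22 dBFS threshold.
The 6 dB excess becomes 2 dB after 3:1 reduction.
That puts the output at -20 dBFS.

-20 dBFS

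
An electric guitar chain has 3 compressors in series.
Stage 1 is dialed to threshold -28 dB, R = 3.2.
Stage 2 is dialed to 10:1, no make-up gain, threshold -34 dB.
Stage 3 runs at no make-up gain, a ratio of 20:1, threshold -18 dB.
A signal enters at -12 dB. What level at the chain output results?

-32.9 dB

Stage 1: overshoot 16 dB → 16/3.2 = 5 dB → -23 dB.
Stage 2: 11 dB above -34 dB, reduced 10:1 to 1.1 dB above → -32.9 dB.
Stage 3: -32.9 dB is at or below the -18 dB threshold — no compression; output -32.9 dB.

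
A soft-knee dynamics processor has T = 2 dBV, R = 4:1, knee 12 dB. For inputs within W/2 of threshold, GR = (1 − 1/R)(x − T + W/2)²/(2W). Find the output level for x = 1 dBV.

x − T + W/2 = 1 − 2 + 6 = 5.
GR = (1 − 1/4) × 5² / 24 = 0.75 × 25 / 24 = 0.78125 dB.
Output = 1 − 0.78125 = 0.21875 dBV.

0.21875 dBV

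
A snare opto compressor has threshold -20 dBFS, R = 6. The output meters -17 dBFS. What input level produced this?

-2 dBFS

That's 3 dB above the -20 dBFS threshold.
Input overshoot = R × output overshoot = 18 dB → input = -20 + 18 = -2 dBFS.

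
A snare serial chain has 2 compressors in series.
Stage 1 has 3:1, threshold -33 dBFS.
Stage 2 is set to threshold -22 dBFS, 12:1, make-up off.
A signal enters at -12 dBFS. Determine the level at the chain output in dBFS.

-26 dBFS

Stage 1: overshoot 21 dB → 21/3 = 7 dB → -26 dBFS.
Stage 2: below threshold (-26 ≤ -22); passes unchanged; output -26 dBFS.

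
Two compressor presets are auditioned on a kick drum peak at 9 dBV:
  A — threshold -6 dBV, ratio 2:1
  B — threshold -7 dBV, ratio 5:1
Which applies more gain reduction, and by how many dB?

A: 15 dB over, compressed to 7.5 dB over, so 7.5 dB of GR.
B: 16 dB over, compressed to 3.2 dB over, so 12.8 dB of GR.
Difference: 5.3 dB in favour of B.

B, by 5.3 dB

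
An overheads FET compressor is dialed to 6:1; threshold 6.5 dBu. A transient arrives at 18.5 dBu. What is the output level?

8.5 dBu

The input is 12 dB above the 6.5 dBu threshold.
At 6:1 the overshoot is divided by 6, leaving 2 dB above threshold.
Output = 6.5 + 2 = 8.5 dBu.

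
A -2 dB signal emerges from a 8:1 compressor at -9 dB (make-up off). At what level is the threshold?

-10 dB

Gain reduction = -2 − (-9) = 7 dB; output overshoot = GR / (R − 1) = 7 / 7 = 1 dB.
Threshold = output − output overshoot = -9 − 1 = -10 dB.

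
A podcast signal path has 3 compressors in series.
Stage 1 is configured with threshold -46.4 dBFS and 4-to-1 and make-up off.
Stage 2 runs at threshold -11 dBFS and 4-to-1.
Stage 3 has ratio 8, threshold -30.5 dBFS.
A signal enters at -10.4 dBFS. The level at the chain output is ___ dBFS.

-37.4 dBFS

Stage 1: overshoot 36 dB → 36/4 = 9 dB → -37.4 dBFS.
Stage 2: below threshold (-37.4 ≤ -11); passes unchanged; output -37.4 dBFS.
Stage 3: -37.4 dBFS ≤ -30.5 dBFS, so stage 3 doesn't engage; output -37.4 dBFS.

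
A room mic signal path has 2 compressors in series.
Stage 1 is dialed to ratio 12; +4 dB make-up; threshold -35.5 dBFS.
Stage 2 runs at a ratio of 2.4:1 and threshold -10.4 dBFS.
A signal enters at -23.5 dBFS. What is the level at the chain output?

-30.5 dBFS

Stage 1: overshoot 12 dB → 12/12 = 1 dB → -34.5 dBFS; +4 dB make-up → -30.5 dBFS.
Stage 2: -30.5 dBFS ≤ -10.4 dBFS, so stage 2 doesn't engage; output -30.5 dBFS.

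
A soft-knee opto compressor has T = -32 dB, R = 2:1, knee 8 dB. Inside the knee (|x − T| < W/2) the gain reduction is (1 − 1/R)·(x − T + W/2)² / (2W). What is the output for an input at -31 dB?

-31.78125 dB

x − T + W/2 = -31 − (-32) + 4 = 5.
GR = (1 − 1/2) × 5² / 16 = 0.5 × 25 / 16 = 0.78125 dB.
Output = -31 − 0.78125 = -31.78125 dB.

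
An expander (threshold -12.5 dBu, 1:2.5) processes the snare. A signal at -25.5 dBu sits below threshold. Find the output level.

-45 dBu

Below threshold, a 1:2.5 expander applies gain = (2.5−1)×(T − x) of attenuation.
(2.5−1) × 13 = 19.5 dB, so output = -25.5 − 19.5 = -45 dBu.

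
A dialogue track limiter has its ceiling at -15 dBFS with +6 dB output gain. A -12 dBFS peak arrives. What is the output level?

-9 dBFS

A brickwall limiter is an ∞:1 compressor: any input above the ceiling is clamped to -15 dBFS.
Output gain then adds 6 dB: -15 + 6 = -9 dBFS.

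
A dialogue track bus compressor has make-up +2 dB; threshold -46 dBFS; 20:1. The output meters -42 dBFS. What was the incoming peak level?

-6 dBFS

Stripping the +2 dB make-up gives -44 dBFS at the gain stage.
That's 2 dB above the -46 dBFS threshold.
Undo the ratio: input overshoot = 2 × 20 = 40 dB, giving input = -6 dBFS.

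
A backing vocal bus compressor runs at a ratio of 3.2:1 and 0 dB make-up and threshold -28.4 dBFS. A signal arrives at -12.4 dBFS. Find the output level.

The input is 16 dB above the -28.4 dBFS threshold.
The 16 dB excess becomes 5 dB after 3.2:1 reduction.
Output = -28.4 + 5 = -23.4 dBFS.

-23.4 dBFS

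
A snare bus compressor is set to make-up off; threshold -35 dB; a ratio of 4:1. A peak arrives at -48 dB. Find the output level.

-48 dB

-48 dB is 13 dB below the -35 dB threshold, so no gain reduction is applied.
Output = input = -48 dB.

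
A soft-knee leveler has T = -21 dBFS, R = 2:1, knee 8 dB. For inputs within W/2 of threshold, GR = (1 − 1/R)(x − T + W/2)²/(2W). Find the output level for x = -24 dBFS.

-24.03125 dBFS

x − T + W/2 = -24 − (-21) + 4 = 1.
GR = (1 − 1/2) × 1² / 16 = 0.5 × 1 / 16 = 0.03125 dB.
Output = -24 − 0.03125 = -24.03125 dBFS.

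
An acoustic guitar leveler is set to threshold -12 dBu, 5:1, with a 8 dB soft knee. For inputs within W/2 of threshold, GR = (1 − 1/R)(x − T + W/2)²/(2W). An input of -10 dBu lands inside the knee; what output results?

x − T + W/2 = -10 − (-12) + 4 = 6.
GR = (1 − 1/5) × 6² / 16 = 0.8 × 36 / 16 = 1.8 dB.
Output = -10 − 1.8 = -11.8 dBu.

-11.8 dBu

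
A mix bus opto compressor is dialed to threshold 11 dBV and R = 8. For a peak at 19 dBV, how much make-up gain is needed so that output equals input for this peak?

The peak compresses to 11 + 8/8 = 12 dBV.
To reach 19 dBV requires 19 − 12 = 7 dB of make-up.

7 dB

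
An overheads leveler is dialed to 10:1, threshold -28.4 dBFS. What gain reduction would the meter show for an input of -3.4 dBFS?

-3.4 dBFS exceeds the threshold by 25 dB.
After 10:1 compression the overshoot becomes 25/10 = 2.5 dB.
Gain reduction = 25 − 2.5 = 22.5 dB.

22.5 dB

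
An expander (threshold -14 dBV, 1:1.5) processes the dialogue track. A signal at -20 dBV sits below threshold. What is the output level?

-23 dBV

Below threshold, a 1:1.5 expander applies gain = (1.5−1)×(T − x) of attenuation.
(1.5−1) × 6 = 3 dB, so output = -20 − 3 = -23 dBV.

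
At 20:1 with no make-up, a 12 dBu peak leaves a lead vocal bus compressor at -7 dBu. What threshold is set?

Input is 20 dB above T (since output overshoot × R = input overshoot: (-7 − T)·20 = 12 − T gives T = -8 dBu).
Check: -8 + (12 − (-8))/20 = -8 + 1 = -7 dBu. ✓

-8 dBu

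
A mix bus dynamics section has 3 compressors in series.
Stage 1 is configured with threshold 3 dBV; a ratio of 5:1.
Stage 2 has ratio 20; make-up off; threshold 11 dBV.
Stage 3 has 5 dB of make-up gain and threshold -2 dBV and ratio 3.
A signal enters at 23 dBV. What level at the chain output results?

6 dBV

Stage 1: 20 dB above 3 dBV, reduced 5:1 to 4 dB above → 7 dBV.
Stage 2: 7 dBV ≤ 11 dBV, so stage 2 doesn't engage; output 7 dBV.
Stage 3: overshoot 9 dB → 9/3 = 3 dB → 1 dBV; +5 dB make-up → 6 dBV.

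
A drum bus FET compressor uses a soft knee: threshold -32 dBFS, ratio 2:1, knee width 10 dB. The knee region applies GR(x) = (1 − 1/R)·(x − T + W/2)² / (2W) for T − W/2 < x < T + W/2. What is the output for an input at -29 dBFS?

x − T + W/2 = -29 − (-32) + 5 = 8.
GR = (1 − 1/2) × 8² / 20 = 0.5 × 64 / 20 = 1.6 dB.
Output = -29 − 1.6 = -30.6 dBFS.

-30.6 dBFS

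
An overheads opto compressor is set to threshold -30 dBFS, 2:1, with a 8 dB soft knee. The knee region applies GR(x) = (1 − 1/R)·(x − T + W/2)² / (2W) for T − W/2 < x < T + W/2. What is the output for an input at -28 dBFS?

x − T + W/2 = -28 − (-30) + 4 = 6.
GR = (1 − 1/2) × 6² / 16 = 0.5 × 36 / 16 = 1.125 dB.
Output = -28 − 1.125 = -29.125 dBFS.

-29.125 dBFS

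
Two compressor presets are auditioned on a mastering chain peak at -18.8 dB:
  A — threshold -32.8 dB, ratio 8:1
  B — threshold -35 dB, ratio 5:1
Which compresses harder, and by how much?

A: 14 dB over, compressed to 1.75 dB over, so 12.25 dB of GR.
B: 16.2 dB over, compressed to 3.24 dB over, so 12.96 dB of GR.
B reduces 0.71 dB more.

B, by 0.71 dB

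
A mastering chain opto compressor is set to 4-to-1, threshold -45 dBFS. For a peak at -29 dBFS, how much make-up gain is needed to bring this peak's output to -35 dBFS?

6 dB

Overshoot 16 dB → 16/4 = 4 dB after compression, so the compressed level is -45 + 4 = -41 dBFS.
Make-up = target − compressed = -35 − (-41) = 6 dB.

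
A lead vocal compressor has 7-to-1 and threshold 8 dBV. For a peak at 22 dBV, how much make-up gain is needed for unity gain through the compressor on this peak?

12 dB

Without make-up, output = threshold + overshoot/7 = 8 + 2 = 10 dBV.
Gap to target: 12 dB.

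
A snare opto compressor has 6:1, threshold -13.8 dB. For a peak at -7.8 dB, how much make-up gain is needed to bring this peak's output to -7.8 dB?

The peak compresses to -13.8 + 6/6 = -12.8 dB.
To reach -7.8 dB requires -7.8 − (-12.8) = 5 dB of make-up.

5 dB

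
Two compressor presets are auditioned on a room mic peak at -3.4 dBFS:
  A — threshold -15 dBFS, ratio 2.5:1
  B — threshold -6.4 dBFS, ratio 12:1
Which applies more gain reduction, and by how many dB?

A, by 4.21 dB

A: overshoot 11.6 dB → output overshoot 4.64 dB → GR 6.96 dB.
B: overshoot 3 dB → output overshoot 0.25 dB → GR 2.75 dB.
A reduces 4.21 dB more.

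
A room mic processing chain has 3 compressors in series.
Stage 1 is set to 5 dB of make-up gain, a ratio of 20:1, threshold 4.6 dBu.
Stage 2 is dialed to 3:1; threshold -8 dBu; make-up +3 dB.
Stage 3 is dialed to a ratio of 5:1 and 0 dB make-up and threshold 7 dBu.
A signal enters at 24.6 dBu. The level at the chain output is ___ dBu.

Stage 1: 20 dB above 4.6 dBu, reduced 20:1 to 1 dB above → 5.6 dBu; +5 dB make-up → 10.6 dBu.
Stage 2: overshoot 18.6 dB → 18.6/3 = 6.2 dB → -1.8 dBu; +3 dB make-up → 1.2 dBu.
Stage 3: below threshold (1.2 ≤ 7); passes unchanged; output 1.2 dBu.

1.2 dBu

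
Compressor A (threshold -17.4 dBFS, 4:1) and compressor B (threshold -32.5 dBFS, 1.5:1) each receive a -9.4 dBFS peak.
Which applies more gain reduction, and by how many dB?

B, by 1.7 dB

A: GR = 8 − 8/4 = 6 dB.
B: GR = 23.1 − 23.1/1.5 = 7.7 dB.
Difference: 1.7 dB in favour of B.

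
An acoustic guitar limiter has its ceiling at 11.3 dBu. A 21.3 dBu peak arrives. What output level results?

A brickwall limiter is an ∞:1 compressor: any input above the ceiling is clamped to 11.3 dBu.

11.3 dBu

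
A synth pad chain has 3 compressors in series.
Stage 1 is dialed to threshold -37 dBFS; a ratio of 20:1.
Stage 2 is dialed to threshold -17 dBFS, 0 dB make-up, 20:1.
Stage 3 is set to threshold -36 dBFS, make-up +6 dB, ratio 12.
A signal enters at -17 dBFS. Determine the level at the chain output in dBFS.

-30 dBFS

Stage 1: -17 dBFS is 20 dB over -37 dBFS; at 20:1 that becomes 1 dB over, giving -36 dBFS.
Stage 2: -36 dBFS is at or below the -17 dBFS threshold — no compression; output -36 dBFS.
Stage 3: -36 dBFS is at or below the -36 dBFS threshold — no compression; make-up brings it to -30 dBFS.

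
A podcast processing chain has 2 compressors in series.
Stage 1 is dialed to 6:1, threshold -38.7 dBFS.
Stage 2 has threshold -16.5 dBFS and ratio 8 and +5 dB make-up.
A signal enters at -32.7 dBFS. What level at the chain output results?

-32.7 dBFS

Stage 1: overshoot 6 dB → 6/6 = 1 dB → -37.7 dBFS.
Stage 2: below threshold (-37.7 ≤ -16.5); passes unchanged; make-up brings it to -32.7 dBFS.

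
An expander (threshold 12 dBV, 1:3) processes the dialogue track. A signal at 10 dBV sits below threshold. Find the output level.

The input is 2 dB below the 12 dBV threshold.
A 1:3 expander multiplies undershoot by 3: 2 × 3 = 6 dB below threshold.
Output = 12 − 6 = 6 dBV.

6 dBV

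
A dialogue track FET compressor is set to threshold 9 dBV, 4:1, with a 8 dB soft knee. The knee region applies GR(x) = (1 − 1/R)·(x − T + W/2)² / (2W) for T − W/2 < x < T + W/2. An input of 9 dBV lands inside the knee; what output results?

x − T + W/2 = 9 − 9 + 4 = 4.
GR = (1 − 1/4) × 4² / 16 = 0.75 × 16 / 16 = 0.75 dB.
Output = 9 − 0.75 = 8.25 dBV.

8.25 dBV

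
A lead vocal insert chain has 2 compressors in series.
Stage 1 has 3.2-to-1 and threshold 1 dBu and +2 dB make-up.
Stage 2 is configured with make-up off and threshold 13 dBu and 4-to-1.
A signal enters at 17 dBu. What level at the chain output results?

Stage 1: 17 dBu is 16 dB over 1 dBu; at 3.2:1 that becomes 5 dB over, giving 6 dBu; +2 dB make-up → 8 dBu.
Stage 2: 8 dBu is at or below the 13 dBu threshold — no compression; output 8 dBu.

8 dBu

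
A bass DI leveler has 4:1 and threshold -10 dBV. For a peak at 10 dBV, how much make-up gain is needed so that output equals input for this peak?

Overshoot 20 dB → 20/4 = 5 dB after compression, so the compressed level is -10 + 5 = -5 dBV.
Make-up = target − compressed = 10 − (-5) = 15 dB.

15 dB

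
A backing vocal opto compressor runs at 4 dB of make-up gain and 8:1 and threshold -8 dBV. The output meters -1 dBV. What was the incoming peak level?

Before make-up, the level was -1 − 4 = -5 dBV.
Post-compression overshoot = -5 − (-8) = 3 dB.
Undo the ratio: input overshoot = 3 × 8 = 24 dB, giving input = 16 dBV.

16 dBV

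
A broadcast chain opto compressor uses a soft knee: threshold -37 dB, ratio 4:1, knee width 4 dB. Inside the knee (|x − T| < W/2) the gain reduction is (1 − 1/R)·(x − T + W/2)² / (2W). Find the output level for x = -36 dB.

x − T + W/2 = -36 − (-37) + 2 = 3.
GR = (1 − 1/4) × 3² / 8 = 0.75 × 9 / 8 = 0.84375 dB.
Output = -36 − 0.84375 = -36.84375 dB.

-36.84375 dB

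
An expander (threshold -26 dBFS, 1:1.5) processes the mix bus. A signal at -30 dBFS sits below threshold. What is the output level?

Undershoot = (-26) − (-30) = 4 dB.
At 1:1.5, that expands to 6 dB under threshold.
Output = -26 − 6 = -32 dBFS.

-32 dBFS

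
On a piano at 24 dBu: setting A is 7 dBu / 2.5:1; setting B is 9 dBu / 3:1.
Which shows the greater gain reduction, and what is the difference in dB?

A, by 0.2 dB

A: GR = 17 − 17/2.5 = 10.2 dB.
B: GR = 15 − 15/3 = 10 dB.
A applies 0.2 dB more gain reduction.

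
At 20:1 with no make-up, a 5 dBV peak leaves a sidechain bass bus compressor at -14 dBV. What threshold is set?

-15 dBV

Gain reduction = 5 − (-14) = 19 dB; output overshoot = GR / (R − 1) = 19 / 19 = 1 dB.
Threshold = output − output overshoot = -14 − 1 = -15 dBV.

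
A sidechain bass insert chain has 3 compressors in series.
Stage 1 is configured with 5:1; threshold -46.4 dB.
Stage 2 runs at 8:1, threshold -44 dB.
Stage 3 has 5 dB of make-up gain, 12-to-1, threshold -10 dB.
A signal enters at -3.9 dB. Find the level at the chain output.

-38.2375 dB

Stage 1: 42.5 dB above -46.4 dB, reduced 5:1 to 8.5 dB above → -37.9 dB.
Stage 2: -37.9 dB is 6.1 dB over -44 dB; at 8:1 that becomes 0.7625 dB over, giving -43.2375 dB.
Stage 3: below threshold (-43.2375 ≤ -10); passes unchanged; make-up brings it to -38.2375 dB.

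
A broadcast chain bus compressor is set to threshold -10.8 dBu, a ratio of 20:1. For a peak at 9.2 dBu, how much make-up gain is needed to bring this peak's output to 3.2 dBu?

Without make-up, output = threshold + overshoot/20 = -10.8 + 1 = -9.8 dBu.
Gap to target: 13 dB.

13 dB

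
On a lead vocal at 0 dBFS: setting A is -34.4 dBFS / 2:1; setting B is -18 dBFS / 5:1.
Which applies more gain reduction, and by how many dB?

A, by 2.8 dB

A: 34.4 dB over, compressed to 17.2 dB over, so 17.2 dB of GR.
B: 18 dB over, compressed to 3.6 dB over, so 14.4 dB of GR.
Difference: 2.8 dB in favour of A.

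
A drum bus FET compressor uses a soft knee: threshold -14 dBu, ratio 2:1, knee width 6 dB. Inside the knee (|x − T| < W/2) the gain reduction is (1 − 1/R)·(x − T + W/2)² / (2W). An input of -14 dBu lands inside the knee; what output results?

-14.375 dBu

x − T + W/2 = -14 − (-14) + 3 = 3.
GR = (1 − 1/2) × 3² / 12 = 0.5 × 9 / 12 = 0.375 dB.
Output = -14 − 0.375 = -14.375 dBu.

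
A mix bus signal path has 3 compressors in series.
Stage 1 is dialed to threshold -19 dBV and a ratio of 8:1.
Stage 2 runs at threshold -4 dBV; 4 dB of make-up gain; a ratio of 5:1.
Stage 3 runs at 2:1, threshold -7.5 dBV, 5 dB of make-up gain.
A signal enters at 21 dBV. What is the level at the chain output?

Stage 1: overshoot 40 dB → 40/8 = 5 dB → -14 dBV.
Stage 2: -14 dBV ≤ -4 dBV, so stage 2 doesn't engage; make-up brings it to -10 dBV.
Stage 3: below threshold (-10 ≤ -7.5); passes unchanged; make-up brings it to -5 dBV.

-5 dBV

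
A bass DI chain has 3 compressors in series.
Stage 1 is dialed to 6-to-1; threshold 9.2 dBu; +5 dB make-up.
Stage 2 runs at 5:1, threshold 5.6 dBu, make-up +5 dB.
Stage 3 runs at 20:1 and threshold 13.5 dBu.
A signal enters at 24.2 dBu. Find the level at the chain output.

12.82 dBu

Stage 1: overshoot 15 dB → 15/6 = 2.5 dB → 11.7 dBu; +5 dB make-up → 16.7 dBu.
Stage 2: 16.7 dBu is 11.1 dB over 5.6 dBu; at 5:1 that becomes 2.22 dB over, giving 7.82 dBu; +5 dB make-up → 12.82 dBu.
Stage 3: 12.82 dBu is at or below the 13.5 dBu threshold — no compression; output 12.82 dBu.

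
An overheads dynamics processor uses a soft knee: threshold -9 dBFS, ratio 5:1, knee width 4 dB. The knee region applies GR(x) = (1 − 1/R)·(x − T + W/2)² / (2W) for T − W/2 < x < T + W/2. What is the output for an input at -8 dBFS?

-8.9 dBFS

x − T + W/2 = -8 − (-9) + 2 = 3.
GR = (1 − 1/5) × 3² / 8 = 0.8 × 9 / 8 = 0.9 dB.
Output = -8 − 0.9 = -8.9 dBFS.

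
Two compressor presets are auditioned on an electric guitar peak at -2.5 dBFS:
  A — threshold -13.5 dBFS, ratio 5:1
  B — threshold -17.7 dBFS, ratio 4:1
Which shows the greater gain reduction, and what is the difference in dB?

A: GR = 11 − 11/5 = 8.8 dB.
B: GR = 15.2 − 15.2/4 = 11.4 dB.
B applies 2.6 dB more gain reduction.

B, by 2.6 dB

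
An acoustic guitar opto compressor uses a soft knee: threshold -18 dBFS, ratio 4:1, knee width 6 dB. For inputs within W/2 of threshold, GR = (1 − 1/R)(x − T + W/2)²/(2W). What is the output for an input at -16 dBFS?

-17.5625 dBFS

x − T + W/2 = -16 − (-18) + 3 = 5.
GR = (1 − 1/4) × 5² / 12 = 0.75 × 25 / 12 = 1.5625 dB.
Output = -16 − 1.5625 = -17.5625 dBFS.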